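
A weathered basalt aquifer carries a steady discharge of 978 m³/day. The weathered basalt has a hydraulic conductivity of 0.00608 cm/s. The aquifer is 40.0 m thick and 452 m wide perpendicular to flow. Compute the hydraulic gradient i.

0.0103

Convert K: 0.00608 cm/s × 864 = 5.253 m/day.
Cross-sectional area A = 452 × 40.0 = 18080 m².
From Q = K·A·i, i = Q / (K·A) = 978 / (5.253 × 18080) = 0.01030.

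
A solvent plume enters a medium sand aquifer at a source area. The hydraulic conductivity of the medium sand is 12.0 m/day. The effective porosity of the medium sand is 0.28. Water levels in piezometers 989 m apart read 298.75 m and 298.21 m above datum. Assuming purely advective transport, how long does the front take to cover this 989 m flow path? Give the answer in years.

Hydraulic gradient i = (298.75 − 298.21) / 989 = 0.54 / 989 = 0.0005460.
Darcy flux q = K · i = 12.00 × 0.0005460 = 0.006552 m/day.
Seepage velocity v = q / n_e = 0.006552 / 0.28 = 0.02340 m/day.
Travel time t = L / v = 989 / 0.02340 = 42264 days = 115.7 years.

116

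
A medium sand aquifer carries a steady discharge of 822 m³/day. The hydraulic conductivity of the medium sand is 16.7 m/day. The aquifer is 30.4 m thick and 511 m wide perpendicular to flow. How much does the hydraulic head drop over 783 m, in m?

2.48

Cross-sectional area A = 511 × 30.4 = 15534 m².
From Q = K·A·i, i = Q / (K·A) = 822 / (16.70 × 15534) = 0.003169.
Head loss Δh = i · L = 0.003169 × 783 = 2.481 m.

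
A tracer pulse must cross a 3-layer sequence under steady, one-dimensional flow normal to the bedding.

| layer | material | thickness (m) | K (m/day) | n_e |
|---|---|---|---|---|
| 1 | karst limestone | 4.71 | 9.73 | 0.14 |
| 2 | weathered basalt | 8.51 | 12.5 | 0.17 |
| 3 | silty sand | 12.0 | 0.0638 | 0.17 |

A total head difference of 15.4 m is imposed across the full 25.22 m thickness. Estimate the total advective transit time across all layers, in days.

51.0

With flow normal to the layers, continuity requires the same specific discharge q through every layer.
Σ(b_i/K_i) = 4.71/9.73 + 8.51/12.5 + 12.0/0.0638 = 189.3 d.
q = Δh / Σ(b_i/K_i) = 15.4 / 189.3 = 0.08137 m/day.
In each layer the seepage velocity is v_i = q/n_i, so the layer transit time is t_i = b_i·n_i / q:
  layer 1 (karst limestone): t_1 = 4.71 × 0.14 / 0.08137 = 8.103 d
  layer 2 (weathered basalt): t_2 = 8.51 × 0.17 / 0.08137 = 17.78 d
  layer 3 (silty sand): t_3 = 12.0 × 0.17 / 0.08137 = 25.07 d
Total t = Σ t_i = 50.95 days.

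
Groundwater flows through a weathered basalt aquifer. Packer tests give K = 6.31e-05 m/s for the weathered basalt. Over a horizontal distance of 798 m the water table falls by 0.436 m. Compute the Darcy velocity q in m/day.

0.00298

Convert K: 6.31e-05 m/s × 86400 = 5.452 m/day.
Hydraulic gradient i = Δh / L = 0.436 / 798 = 0.0005464.
Specific discharge q = K · i = 5.452 × 0.0005464 = 0.002979 m/day.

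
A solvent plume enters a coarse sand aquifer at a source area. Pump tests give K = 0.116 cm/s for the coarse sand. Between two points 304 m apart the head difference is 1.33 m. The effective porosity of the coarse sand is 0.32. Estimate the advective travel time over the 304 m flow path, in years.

Convert K: 0.116 cm/s × 864 = 100.2 m/day.
Hydraulic gradient i = Δh / L = 1.33 / 304 = 0.004375.
Darcy flux q = K · i = 100.2 × 0.004375 = 0.4385 m/day.
Seepage velocity v = q / n_e = 0.4385 / 0.32 = 1.370 m/day.
Travel time t = L / v = 304 / 1.370 = 221.9 days = 0.6074 years.

0.607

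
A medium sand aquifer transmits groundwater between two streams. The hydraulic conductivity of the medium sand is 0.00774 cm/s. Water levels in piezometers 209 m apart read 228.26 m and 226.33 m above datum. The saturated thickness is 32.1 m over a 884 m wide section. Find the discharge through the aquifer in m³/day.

Convert K: 0.00774 cm/s × 864 = 6.687 m/day.
Cross-sectional area A = 884 × 32.1 = 28376 m².
Hydraulic gradient i = (228.26 − 226.33) / 209 = 1.93 / 209 = 0.009234.
Darcy's law: Q = K · A · i = 6.687 × 28376 × 0.009234 = 1752 m³/day.

1750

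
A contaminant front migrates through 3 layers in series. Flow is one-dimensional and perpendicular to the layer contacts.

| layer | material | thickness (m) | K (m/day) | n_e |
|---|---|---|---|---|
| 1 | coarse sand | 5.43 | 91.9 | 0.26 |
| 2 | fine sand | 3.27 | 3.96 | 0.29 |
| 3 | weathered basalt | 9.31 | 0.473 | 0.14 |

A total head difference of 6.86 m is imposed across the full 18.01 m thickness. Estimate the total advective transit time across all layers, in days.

With flow normal to the layers, continuity requires the same specific discharge q through every layer.
Σ(b_i/K_i) = 5.43/91.9 + 3.27/3.96 + 9.31/0.473 = 20.57 d.
q = Δh / Σ(b_i/K_i) = 6.86 / 20.57 = 0.3335 m/day.
In each layer the seepage velocity is v_i = q/n_i, so the layer transit time is t_i = b_i·n_i / q:
  layer 1 (coarse sand): t_1 = 5.43 × 0.26 / 0.3335 = 4.233 d
  layer 2 (fine sand): t_2 = 3.27 × 0.29 / 0.3335 = 2.843 d
  layer 3 (weathered basalt): t_3 = 9.31 × 0.14 / 0.3335 = 3.908 d
Total t = Σ t_i = 10.98 days.

11.0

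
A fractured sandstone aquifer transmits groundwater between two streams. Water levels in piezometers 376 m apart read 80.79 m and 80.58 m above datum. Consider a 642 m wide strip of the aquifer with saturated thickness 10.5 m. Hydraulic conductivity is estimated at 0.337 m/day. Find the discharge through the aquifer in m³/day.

1.27

Cross-sectional area A = 642 × 10.5 = 6741 m².
Hydraulic gradient i = (80.79 − 80.58) / 376 = 0.21 / 376 = 0.0005585.
Darcy's law: Q = K · A · i = 0.3370 × 6741 × 0.0005585 = 1.269 m³/day.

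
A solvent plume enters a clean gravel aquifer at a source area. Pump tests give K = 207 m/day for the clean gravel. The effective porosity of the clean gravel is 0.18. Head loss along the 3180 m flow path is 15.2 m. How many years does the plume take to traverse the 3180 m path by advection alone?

1.58

Hydraulic gradient i = Δh / L = 15.2 / 3180 = 0.004780.
Darcy flux q = K · i = 207.0 × 0.004780 = 0.9894 m/day.
Seepage velocity v = q / n_e = 0.9894 / 0.18 = 5.497 m/day.
Travel time t = L / v = 3180 / 5.497 = 578.5 days = 1.584 years.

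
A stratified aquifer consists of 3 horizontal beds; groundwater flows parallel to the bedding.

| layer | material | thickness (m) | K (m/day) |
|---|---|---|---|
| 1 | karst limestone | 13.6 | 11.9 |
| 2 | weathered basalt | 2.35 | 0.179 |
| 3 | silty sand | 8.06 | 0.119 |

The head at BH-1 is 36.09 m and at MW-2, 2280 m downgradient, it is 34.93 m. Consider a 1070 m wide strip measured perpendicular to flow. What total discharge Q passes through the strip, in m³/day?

88.9

Flow is parallel to layering, so each bed carries its own Darcy discharge and the transmissivities add.
Σ(K_i·b_i) = 11.9×13.6 + 0.179×2.35 + 0.119×8.06 = 163.2 m²/day.
Hydraulic gradient i = (36.09 − 34.93) / 2280 = 1.16 / 2280 = 0.0005088.
Q = Σ(K_i·b_i) · W · i = 163.2 × 1070 × 0.0005088 = 88.85 m³/day.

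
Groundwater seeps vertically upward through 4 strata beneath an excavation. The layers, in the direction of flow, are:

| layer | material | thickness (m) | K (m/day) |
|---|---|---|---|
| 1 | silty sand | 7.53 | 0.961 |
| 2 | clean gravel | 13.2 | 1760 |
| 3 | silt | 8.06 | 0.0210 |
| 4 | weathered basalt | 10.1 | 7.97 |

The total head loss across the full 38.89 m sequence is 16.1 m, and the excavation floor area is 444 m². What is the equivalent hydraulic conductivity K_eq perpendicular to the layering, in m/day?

0.0990

Flow is perpendicular to layering, so the layers act in series and the equivalent K is the thickness-weighted harmonic mean.
Total thickness L = 7.53 + 13.2 + 8.06 + 10.1 = 38.89 m.
Σ(b_i/K_i) = 7.53/0.961 + 13.2/1760 + 8.06/0.0210 + 10.1/7.97 = 392.9 d.
K_eq = L / Σ(b_i/K_i) = 38.89 / 392.9 = 0.09898 m/day.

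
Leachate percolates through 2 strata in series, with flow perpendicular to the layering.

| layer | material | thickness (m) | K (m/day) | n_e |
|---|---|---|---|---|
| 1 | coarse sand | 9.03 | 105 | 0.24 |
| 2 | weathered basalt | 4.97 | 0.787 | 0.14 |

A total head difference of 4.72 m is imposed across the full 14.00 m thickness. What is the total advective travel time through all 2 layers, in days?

3.88

With flow normal to the layers, continuity requires the same specific discharge q through every layer.
Σ(b_i/K_i) = 9.03/105 + 4.97/0.787 = 6.401 d.
q = Δh / Σ(b_i/K_i) = 4.72 / 6.401 = 0.7374 m/day.
In each layer the seepage velocity is v_i = q/n_i, so the layer transit time is t_i = b_i·n_i / q:
  layer 1 (coarse sand): t_1 = 9.03 × 0.24 / 0.7374 = 2.939 d
  layer 2 (weathered basalt): t_2 = 4.97 × 0.14 / 0.7374 = 0.9436 d
Total t = Σ t_i = 3.883 days.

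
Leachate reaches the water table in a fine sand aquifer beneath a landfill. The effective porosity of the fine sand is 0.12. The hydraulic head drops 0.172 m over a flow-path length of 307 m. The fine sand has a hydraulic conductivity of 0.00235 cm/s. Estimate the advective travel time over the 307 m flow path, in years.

Convert K: 0.00235 cm/s × 864 = 2.030 m/day.
Hydraulic gradient i = Δh / L = 0.172 / 307 = 0.0005603.
Darcy flux q = K · i = 2.030 × 0.0005603 = 0.001138 m/day.
Seepage velocity v = q / n_e = 0.001138 / 0.12 = 0.009480 m/day.
Travel time t = L / v = 307 / 0.009480 = 32385 days = 88.67 years.

88.7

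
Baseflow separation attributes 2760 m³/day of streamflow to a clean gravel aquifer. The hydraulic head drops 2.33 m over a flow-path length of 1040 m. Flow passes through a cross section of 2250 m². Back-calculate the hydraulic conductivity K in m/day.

548

Hydraulic gradient i = Δh / L = 2.33 / 1040 = 0.002240.
From Q = K·A·i, K = Q / (A·i) = 2760 / (2250 × 0.002240) = 547.5 m/day.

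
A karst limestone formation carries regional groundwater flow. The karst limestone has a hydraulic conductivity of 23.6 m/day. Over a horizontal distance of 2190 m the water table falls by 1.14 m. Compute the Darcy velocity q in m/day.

Hydraulic gradient i = Δh / L = 1.14 / 2190 = 0.0005205.
Specific discharge q = K · i = 23.60 × 0.0005205 = 0.01228 m/day.

0.0123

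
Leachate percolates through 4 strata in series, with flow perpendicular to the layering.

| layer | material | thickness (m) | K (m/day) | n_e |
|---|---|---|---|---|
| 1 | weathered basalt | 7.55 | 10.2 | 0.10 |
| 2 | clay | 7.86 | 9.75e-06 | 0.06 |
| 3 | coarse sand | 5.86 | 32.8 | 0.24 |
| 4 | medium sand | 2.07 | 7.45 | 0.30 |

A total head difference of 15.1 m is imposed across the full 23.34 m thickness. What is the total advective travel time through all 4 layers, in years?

With flow normal to the layers, continuity requires the same specific discharge q through every layer.
Σ(b_i/K_i) = 7.55/10.2 + 7.86/9.75e-06 + 5.86/32.8 + 2.07/7.45 = 8.062e+05 d.
q = Δh / Σ(b_i/K_i) = 15.1 / 8.062e+05 = 1.873e-05 m/day.
In each layer the seepage velocity is v_i = q/n_i, so the layer transit time is t_i = b_i·n_i / q:
  layer 1 (weathered basalt): t_1 = 7.55 × 0.10 / 1.873e-05 = 40308 d
  layer 2 (clay): t_2 = 7.86 × 0.06 / 1.873e-05 = 25178 d
  layer 3 (coarse sand): t_3 = 5.86 × 0.24 / 1.873e-05 = 75085 d
  layer 4 (medium sand): t_4 = 2.07 × 0.30 / 1.873e-05 = 33154 d
Total t = Σ t_i = 1.737e+05 days = 475.6 years.

476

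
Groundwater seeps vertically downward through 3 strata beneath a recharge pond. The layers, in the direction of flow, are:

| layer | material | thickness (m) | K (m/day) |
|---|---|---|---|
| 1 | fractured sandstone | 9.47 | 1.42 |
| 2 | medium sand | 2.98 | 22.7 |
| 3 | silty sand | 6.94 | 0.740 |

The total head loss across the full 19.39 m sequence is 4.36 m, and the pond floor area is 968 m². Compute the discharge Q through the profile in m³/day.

Flow is perpendicular to layering, so the layers act in series and the equivalent K is the thickness-weighted harmonic mean.
Total thickness L = 9.47 + 2.98 + 6.94 = 19.39 m.
Σ(b_i/K_i) = 9.47/1.42 + 2.98/22.7 + 6.94/0.740 = 16.18 d.
K_eq = L / Σ(b_i/K_i) = 19.39 / 16.18 = 1.198 m/day.
Q = K_eq · A · (Δh/L) = 1.198 × 968 × (4.36/19.39) = 260.9 m³/day.

261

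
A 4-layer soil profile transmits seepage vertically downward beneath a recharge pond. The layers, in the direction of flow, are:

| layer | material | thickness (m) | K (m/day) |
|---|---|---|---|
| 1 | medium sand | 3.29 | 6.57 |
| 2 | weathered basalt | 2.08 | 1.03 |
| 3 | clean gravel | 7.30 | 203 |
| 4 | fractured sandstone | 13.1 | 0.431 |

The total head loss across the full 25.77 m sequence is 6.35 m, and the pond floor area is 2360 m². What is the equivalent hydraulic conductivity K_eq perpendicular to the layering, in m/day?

0.782

Flow is perpendicular to layering, so the layers act in series and the equivalent K is the thickness-weighted harmonic mean.
Total thickness L = 3.29 + 2.08 + 7.30 + 13.1 = 25.77 m.
Σ(b_i/K_i) = 3.29/6.57 + 2.08/1.03 + 7.30/203 + 13.1/0.431 = 32.95 d.
K_eq = L / Σ(b_i/K_i) = 25.77 / 32.95 = 0.7821 m/day.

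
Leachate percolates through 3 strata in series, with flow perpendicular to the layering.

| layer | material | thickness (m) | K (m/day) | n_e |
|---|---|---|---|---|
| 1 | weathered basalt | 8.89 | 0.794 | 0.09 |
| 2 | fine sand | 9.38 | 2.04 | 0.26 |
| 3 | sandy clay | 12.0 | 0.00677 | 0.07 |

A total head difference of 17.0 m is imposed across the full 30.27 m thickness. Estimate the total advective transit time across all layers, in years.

1.17

With flow normal to the layers, continuity requires the same specific discharge q through every layer.
Σ(b_i/K_i) = 8.89/0.794 + 9.38/2.04 + 12.0/0.00677 = 1788 d.
q = Δh / Σ(b_i/K_i) = 17.0 / 1788 = 0.009506 m/day.
In each layer the seepage velocity is v_i = q/n_i, so the layer transit time is t_i = b_i·n_i / q:
  layer 1 (weathered basalt): t_1 = 8.89 × 0.09 / 0.009506 = 84.17 d
  layer 2 (fine sand): t_2 = 9.38 × 0.26 / 0.009506 = 256.6 d
  layer 3 (sandy clay): t_3 = 12.0 × 0.07 / 0.009506 = 88.36 d
Total t = Σ t_i = 429.1 days = 1.175 years.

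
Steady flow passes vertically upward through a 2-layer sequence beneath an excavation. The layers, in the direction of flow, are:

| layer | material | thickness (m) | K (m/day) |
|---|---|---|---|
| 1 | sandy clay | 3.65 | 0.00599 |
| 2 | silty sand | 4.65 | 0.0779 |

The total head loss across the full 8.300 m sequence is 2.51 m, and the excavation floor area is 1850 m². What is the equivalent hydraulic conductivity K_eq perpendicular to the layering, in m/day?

Flow is perpendicular to layering, so the layers act in series and the equivalent K is the thickness-weighted harmonic mean.
Total thickness L = 3.65 + 4.65 = 8.300 m.
Σ(b_i/K_i) = 3.65/0.00599 + 4.65/0.0779 = 669.0 d.
K_eq = L / Σ(b_i/K_i) = 8.300 / 669.0 = 0.01241 m/day.

0.0124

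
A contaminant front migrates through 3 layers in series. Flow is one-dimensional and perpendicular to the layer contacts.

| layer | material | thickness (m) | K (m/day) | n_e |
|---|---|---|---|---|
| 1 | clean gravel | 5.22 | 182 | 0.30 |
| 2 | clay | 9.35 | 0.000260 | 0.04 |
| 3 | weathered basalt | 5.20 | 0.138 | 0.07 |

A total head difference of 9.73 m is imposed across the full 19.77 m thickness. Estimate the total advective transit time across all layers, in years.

23.3

With flow normal to the layers, continuity requires the same specific discharge q through every layer.
Σ(b_i/K_i) = 5.22/182 + 9.35/0.000260 + 5.20/0.138 = 35999 d.
q = Δh / Σ(b_i/K_i) = 9.73 / 35999 = 0.0002703 m/day.
In each layer the seepage velocity is v_i = q/n_i, so the layer transit time is t_i = b_i·n_i / q:
  layer 1 (clean gravel): t_1 = 5.22 × 0.30 / 0.0002703 = 5794 d
  layer 2 (clay): t_2 = 9.35 × 0.04 / 0.0002703 = 1384 d
  layer 3 (weathered basalt): t_3 = 5.20 × 0.07 / 0.0002703 = 1347 d
Total t = Σ t_i = 8524 days = 23.34 years.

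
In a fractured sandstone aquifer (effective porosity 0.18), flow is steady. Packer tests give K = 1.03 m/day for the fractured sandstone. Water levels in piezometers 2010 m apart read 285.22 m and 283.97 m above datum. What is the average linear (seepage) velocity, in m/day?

Hydraulic gradient i = (285.22 − 283.97) / 2010 = 1.25 / 2010 = 0.0006219.
Darcy flux q = K · i = 1.030 × 0.0006219 = 0.0006405 m/day.
Seepage velocity v = q / n_e = 0.0006405 / 0.18 = 0.003559 m/day.

0.00356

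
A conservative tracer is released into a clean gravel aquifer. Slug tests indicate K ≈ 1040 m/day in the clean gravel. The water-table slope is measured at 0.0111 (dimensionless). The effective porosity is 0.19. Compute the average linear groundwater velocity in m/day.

Hydraulic gradient i = 0.0111.
Darcy flux q = K · i = 1040 × 0.01110 = 11.54 m/day.
Seepage velocity v = q / n_e = 11.54 / 0.19 = 60.76 m/day.

60.8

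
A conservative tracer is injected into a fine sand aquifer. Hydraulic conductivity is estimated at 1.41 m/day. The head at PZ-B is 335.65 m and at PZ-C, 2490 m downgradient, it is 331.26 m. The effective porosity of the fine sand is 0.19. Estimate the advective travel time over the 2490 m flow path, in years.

Hydraulic gradient i = (335.65 − 331.26) / 2490 = 4.39 / 2490 = 0.001763.
Darcy flux q = K · i = 1.410 × 0.001763 = 0.002486 m/day.
Seepage velocity v = q / n_e = 0.002486 / 0.19 = 0.01308 m/day.
Travel time t = L / v = 2490 / 0.01308 = 1.903e+05 days = 521.0 years.

521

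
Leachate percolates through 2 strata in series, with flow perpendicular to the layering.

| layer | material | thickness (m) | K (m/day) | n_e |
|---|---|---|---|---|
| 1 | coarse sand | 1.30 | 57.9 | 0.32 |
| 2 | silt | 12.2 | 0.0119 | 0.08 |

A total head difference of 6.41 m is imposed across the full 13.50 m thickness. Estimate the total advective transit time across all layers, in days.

223

With flow normal to the layers, continuity requires the same specific discharge q through every layer.
Σ(b_i/K_i) = 1.30/57.9 + 12.2/0.0119 = 1025 d.
q = Δh / Σ(b_i/K_i) = 6.41 / 1025 = 0.006252 m/day.
In each layer the seepage velocity is v_i = q/n_i, so the layer transit time is t_i = b_i·n_i / q:
  layer 1 (coarse sand): t_1 = 1.30 × 0.32 / 0.006252 = 66.54 d
  layer 2 (silt): t_2 = 12.2 × 0.08 / 0.006252 = 156.1 d
Total t = Σ t_i = 222.6 days.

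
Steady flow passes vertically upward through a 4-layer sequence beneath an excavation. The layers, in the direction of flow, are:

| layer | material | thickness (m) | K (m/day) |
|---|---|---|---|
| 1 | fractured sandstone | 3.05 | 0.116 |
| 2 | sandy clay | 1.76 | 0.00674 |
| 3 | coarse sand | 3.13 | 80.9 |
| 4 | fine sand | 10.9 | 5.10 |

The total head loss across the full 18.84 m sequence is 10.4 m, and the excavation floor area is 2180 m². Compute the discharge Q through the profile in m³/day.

78.3

Flow is perpendicular to layering, so the layers act in series and the equivalent K is the thickness-weighted harmonic mean.
Total thickness L = 3.05 + 1.76 + 3.13 + 10.9 = 18.84 m.
Σ(b_i/K_i) = 3.05/0.116 + 1.76/0.00674 + 3.13/80.9 + 10.9/5.10 = 289.6 d.
K_eq = L / Σ(b_i/K_i) = 18.84 / 289.6 = 0.06506 m/day.
Q = K_eq · A · (Δh/L) = 0.06506 × 2180 × (10.4/18.84) = 78.29 m³/day.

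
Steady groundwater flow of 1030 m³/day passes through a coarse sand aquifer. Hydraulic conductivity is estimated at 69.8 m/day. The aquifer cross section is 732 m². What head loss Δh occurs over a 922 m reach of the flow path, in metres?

18.6

From Q = K·A·i, i = Q / (K·A) = 1030 / (69.80 × 732.0) = 0.02016.
Head loss Δh = i · L = 0.02016 × 922 = 18.59 m.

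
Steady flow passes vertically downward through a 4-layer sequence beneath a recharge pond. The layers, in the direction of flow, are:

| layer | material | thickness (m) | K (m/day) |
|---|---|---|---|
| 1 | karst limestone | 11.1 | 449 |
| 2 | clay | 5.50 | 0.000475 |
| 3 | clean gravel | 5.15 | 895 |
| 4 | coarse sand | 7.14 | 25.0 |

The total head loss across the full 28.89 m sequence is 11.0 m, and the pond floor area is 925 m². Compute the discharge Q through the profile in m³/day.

0.879

Flow is perpendicular to layering, so the layers act in series and the equivalent K is the thickness-weighted harmonic mean.
Total thickness L = 11.1 + 5.50 + 5.15 + 7.14 = 28.89 m.
Σ(b_i/K_i) = 11.1/449 + 5.50/0.000475 + 5.15/895 + 7.14/25.0 = 11579 d.
K_eq = L / Σ(b_i/K_i) = 28.89 / 11579 = 0.002495 m/day.
Q = K_eq · A · (Δh/L) = 0.002495 × 925 × (11.0/28.89) = 0.8787 m³/day.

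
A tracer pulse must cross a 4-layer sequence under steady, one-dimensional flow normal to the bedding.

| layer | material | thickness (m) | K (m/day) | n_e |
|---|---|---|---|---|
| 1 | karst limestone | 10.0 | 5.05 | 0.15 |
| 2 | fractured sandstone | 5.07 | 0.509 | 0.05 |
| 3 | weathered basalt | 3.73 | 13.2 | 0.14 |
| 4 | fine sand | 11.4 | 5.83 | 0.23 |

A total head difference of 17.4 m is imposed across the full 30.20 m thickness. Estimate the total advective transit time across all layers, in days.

3.99

With flow normal to the layers, continuity requires the same specific discharge q through every layer.
Σ(b_i/K_i) = 10.0/5.05 + 5.07/0.509 + 3.73/13.2 + 11.4/5.83 = 14.18 d.
q = Δh / Σ(b_i/K_i) = 17.4 / 14.18 = 1.227 m/day.
In each layer the seepage velocity is v_i = q/n_i, so the layer transit time is t_i = b_i·n_i / q:
  layer 1 (karst limestone): t_1 = 10.0 × 0.15 / 1.227 = 1.222 d
  layer 2 (fractured sandstone): t_2 = 5.07 × 0.05 / 1.227 = 0.2066 d
  layer 3 (weathered basalt): t_3 = 3.73 × 0.14 / 1.227 = 0.4255 d
  layer 4 (fine sand): t_4 = 11.4 × 0.23 / 1.227 = 2.137 d
Total t = Σ t_i = 3.991 days.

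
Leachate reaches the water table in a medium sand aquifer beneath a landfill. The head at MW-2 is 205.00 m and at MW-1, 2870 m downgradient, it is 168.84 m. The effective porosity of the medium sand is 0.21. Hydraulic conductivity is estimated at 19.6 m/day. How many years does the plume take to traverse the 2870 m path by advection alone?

Hydraulic gradient i = (205.00 − 168.84) / 2870 = 36.16 / 2870 = 0.01260.
Darcy flux q = K · i = 19.60 × 0.01260 = 0.2469 m/day.
Seepage velocity v = q / n_e = 0.2469 / 0.21 = 1.176 m/day.
Travel time t = L / v = 2870 / 1.176 = 2441 days = 6.682 years.

6.68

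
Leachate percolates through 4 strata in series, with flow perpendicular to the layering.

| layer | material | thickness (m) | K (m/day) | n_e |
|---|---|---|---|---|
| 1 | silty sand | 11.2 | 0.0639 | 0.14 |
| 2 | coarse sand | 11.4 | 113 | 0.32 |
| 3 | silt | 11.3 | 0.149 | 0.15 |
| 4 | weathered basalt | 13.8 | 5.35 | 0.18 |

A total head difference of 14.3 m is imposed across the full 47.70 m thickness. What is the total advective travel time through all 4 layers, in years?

0.457

With flow normal to the layers, continuity requires the same specific discharge q through every layer.
Σ(b_i/K_i) = 11.2/0.0639 + 11.4/113 + 11.3/0.149 + 13.8/5.35 = 253.8 d.
q = Δh / Σ(b_i/K_i) = 14.3 / 253.8 = 0.05635 m/day.
In each layer the seepage velocity is v_i = q/n_i, so the layer transit time is t_i = b_i·n_i / q:
  layer 1 (silty sand): t_1 = 11.2 × 0.14 / 0.05635 = 27.83 d
  layer 2 (coarse sand): t_2 = 11.4 × 0.32 / 0.05635 = 64.74 d
  layer 3 (silt): t_3 = 11.3 × 0.15 / 0.05635 = 30.08 d
  layer 4 (weathered basalt): t_4 = 13.8 × 0.18 / 0.05635 = 44.09 d
Total t = Σ t_i = 166.7 days = 0.4565 years.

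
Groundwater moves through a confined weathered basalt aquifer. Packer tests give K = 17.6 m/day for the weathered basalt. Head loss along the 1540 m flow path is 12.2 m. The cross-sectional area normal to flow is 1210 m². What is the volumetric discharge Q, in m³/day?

Hydraulic gradient i = Δh / L = 12.2 / 1540 = 0.007922.
Darcy's law: Q = K · A · i = 17.60 × 1210 × 0.007922 = 168.7 m³/day.

169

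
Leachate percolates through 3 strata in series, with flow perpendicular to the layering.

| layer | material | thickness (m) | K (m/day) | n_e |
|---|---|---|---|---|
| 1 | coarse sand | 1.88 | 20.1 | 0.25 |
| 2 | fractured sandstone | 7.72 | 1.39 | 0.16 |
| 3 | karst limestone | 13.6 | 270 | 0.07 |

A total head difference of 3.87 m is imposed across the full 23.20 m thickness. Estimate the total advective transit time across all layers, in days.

3.91

With flow normal to the layers, continuity requires the same specific discharge q through every layer.
Σ(b_i/K_i) = 1.88/20.1 + 7.72/1.39 + 13.6/270 = 5.698 d.
q = Δh / Σ(b_i/K_i) = 3.87 / 5.698 = 0.6792 m/day.
In each layer the seepage velocity is v_i = q/n_i, so the layer transit time is t_i = b_i·n_i / q:
  layer 1 (coarse sand): t_1 = 1.88 × 0.25 / 0.6792 = 0.6920 d
  layer 2 (fractured sandstone): t_2 = 7.72 × 0.16 / 0.6792 = 1.819 d
  layer 3 (karst limestone): t_3 = 13.6 × 0.07 / 0.6792 = 1.402 d
Total t = Σ t_i = 3.912 days.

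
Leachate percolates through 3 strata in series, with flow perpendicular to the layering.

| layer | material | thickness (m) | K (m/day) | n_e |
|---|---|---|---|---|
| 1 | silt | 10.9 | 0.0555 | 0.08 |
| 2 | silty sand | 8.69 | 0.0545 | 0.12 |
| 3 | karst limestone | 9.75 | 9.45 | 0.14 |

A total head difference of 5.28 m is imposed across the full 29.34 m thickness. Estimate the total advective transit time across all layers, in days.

With flow normal to the layers, continuity requires the same specific discharge q through every layer.
Σ(b_i/K_i) = 10.9/0.0555 + 8.69/0.0545 + 9.75/9.45 = 356.9 d.
q = Δh / Σ(b_i/K_i) = 5.28 / 356.9 = 0.01479 m/day.
In each layer the seepage velocity is v_i = q/n_i, so the layer transit time is t_i = b_i·n_i / q:
  layer 1 (silt): t_1 = 10.9 × 0.08 / 0.01479 = 58.94 d
  layer 2 (silty sand): t_2 = 8.69 × 0.12 / 0.01479 = 70.48 d
  layer 3 (karst limestone): t_3 = 9.75 × 0.14 / 0.01479 = 92.26 d
Total t = Σ t_i = 221.7 days.

222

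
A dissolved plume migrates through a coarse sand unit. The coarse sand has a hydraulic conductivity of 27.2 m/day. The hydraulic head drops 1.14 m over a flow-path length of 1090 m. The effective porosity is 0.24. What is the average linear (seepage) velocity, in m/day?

Hydraulic gradient i = Δh / L = 1.14 / 1090 = 0.001046.
Darcy flux q = K · i = 27.20 × 0.001046 = 0.02845 m/day.
Seepage velocity v = q / n_e = 0.02845 / 0.24 = 0.1185 m/day.

0.119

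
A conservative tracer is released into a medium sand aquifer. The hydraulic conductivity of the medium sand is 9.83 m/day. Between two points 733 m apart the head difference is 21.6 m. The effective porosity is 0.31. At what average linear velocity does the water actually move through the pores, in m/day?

0.934

Hydraulic gradient i = Δh / L = 21.6 / 733 = 0.02947.
Darcy flux q = K · i = 9.830 × 0.02947 = 0.2897 m/day.
Seepage velocity v = q / n_e = 0.2897 / 0.31 = 0.9344 m/day.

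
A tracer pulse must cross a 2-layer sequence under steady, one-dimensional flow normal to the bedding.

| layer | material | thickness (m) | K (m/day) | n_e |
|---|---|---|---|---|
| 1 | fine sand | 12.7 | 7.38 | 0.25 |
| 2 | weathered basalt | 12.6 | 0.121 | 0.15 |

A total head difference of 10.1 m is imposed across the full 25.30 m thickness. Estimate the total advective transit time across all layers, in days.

53.1

With flow normal to the layers, continuity requires the same specific discharge q through every layer.
Σ(b_i/K_i) = 12.7/7.38 + 12.6/0.121 = 105.9 d.
q = Δh / Σ(b_i/K_i) = 10.1 / 105.9 = 0.09542 m/day.
In each layer the seepage velocity is v_i = q/n_i, so the layer transit time is t_i = b_i·n_i / q:
  layer 1 (fine sand): t_1 = 12.7 × 0.25 / 0.09542 = 33.28 d
  layer 2 (weathered basalt): t_2 = 12.6 × 0.15 / 0.09542 = 19.81 d
Total t = Σ t_i = 53.08 days.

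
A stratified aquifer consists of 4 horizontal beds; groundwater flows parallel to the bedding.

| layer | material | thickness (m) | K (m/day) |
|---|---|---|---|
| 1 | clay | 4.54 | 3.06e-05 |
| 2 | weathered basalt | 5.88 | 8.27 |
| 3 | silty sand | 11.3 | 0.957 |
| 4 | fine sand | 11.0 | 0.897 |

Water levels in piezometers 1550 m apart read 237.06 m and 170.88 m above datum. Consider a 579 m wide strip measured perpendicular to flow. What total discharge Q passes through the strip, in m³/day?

1710

Flow is parallel to layering, so each bed carries its own Darcy discharge and the transmissivities add.
Σ(K_i·b_i) = 3.06e-05×4.54 + 8.27×5.88 + 0.957×11.3 + 0.897×11.0 = 69.31 m²/day.
Hydraulic gradient i = (237.06 − 170.88) / 1550 = 66.18 / 1550 = 0.04270.
Q = Σ(K_i·b_i) · W · i = 69.31 × 579 × 0.04270 = 1713 m³/day.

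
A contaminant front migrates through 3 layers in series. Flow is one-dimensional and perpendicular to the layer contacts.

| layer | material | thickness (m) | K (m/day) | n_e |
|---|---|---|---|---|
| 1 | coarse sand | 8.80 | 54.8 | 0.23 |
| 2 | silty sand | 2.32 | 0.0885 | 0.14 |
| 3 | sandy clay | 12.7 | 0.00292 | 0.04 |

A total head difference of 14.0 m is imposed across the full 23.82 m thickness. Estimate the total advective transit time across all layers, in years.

2.44

With flow normal to the layers, continuity requires the same specific discharge q through every layer.
Σ(b_i/K_i) = 8.80/54.8 + 2.32/0.0885 + 12.7/0.00292 = 4376 d.
q = Δh / Σ(b_i/K_i) = 14.0 / 4376 = 0.003199 m/day.
In each layer the seepage velocity is v_i = q/n_i, so the layer transit time is t_i = b_i·n_i / q:
  layer 1 (coarse sand): t_1 = 8.80 × 0.23 / 0.003199 = 632.6 d
  layer 2 (silty sand): t_2 = 2.32 × 0.14 / 0.003199 = 101.5 d
  layer 3 (sandy clay): t_3 = 12.7 × 0.04 / 0.003199 = 158.8 d
Total t = Σ t_i = 892.9 days = 2.445 years.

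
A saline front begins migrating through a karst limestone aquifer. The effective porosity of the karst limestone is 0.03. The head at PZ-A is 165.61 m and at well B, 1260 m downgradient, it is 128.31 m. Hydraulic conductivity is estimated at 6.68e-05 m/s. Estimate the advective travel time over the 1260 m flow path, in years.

Convert K: 6.68e-05 m/s × 86400 = 5.772 m/day.
Hydraulic gradient i = (165.61 − 128.31) / 1260 = 37.3 / 1260 = 0.02960.
Darcy flux q = K · i = 5.772 × 0.02960 = 0.1709 m/day.
Seepage velocity v = q / n_e = 0.1709 / 0.03 = 5.695 m/day.
Travel time t = L / v = 1260 / 5.695 = 221.2 days = 0.6057 years.

0.606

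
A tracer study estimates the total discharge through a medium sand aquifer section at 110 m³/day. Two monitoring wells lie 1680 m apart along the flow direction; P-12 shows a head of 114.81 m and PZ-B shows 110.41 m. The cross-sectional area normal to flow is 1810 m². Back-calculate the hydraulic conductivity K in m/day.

23.2

Hydraulic gradient i = (114.81 − 110.41) / 1680 = 4.4 / 1680 = 0.002619.
From Q = K·A·i, K = Q / (A·i) = 110 / (1810 × 0.002619) = 23.20 m/day.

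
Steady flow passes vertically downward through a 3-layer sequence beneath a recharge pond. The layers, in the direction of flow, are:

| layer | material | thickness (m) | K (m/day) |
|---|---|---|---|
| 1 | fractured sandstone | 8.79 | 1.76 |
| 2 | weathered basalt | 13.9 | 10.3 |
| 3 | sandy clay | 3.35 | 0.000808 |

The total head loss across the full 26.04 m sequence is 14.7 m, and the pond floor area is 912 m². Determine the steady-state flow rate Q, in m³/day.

3.23

Flow is perpendicular to layering, so the layers act in series and the equivalent K is the thickness-weighted harmonic mean.
Total thickness L = 8.79 + 13.9 + 3.35 = 26.04 m.
Σ(b_i/K_i) = 8.79/1.76 + 13.9/10.3 + 3.35/0.000808 = 4152 d.
K_eq = L / Σ(b_i/K_i) = 26.04 / 4152 = 0.006271 m/day.
Q = K_eq · A · (Δh/L) = 0.006271 × 912 × (14.7/26.04) = 3.229 m³/day.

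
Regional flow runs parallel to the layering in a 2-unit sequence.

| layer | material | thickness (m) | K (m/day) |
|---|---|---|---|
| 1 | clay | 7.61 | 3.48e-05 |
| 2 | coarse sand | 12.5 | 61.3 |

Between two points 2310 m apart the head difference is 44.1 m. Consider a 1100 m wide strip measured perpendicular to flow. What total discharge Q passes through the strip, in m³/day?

16100

Flow is parallel to layering, so each bed carries its own Darcy discharge and the transmissivities add.
Σ(K_i·b_i) = 3.48e-05×7.61 + 61.3×12.5 = 766.3 m²/day.
Hydraulic gradient i = Δh / L = 44.1 / 2310 = 0.01909.
Q = Σ(K_i·b_i) · W · i = 766.3 × 1100 × 0.01909 = 16091 m³/day.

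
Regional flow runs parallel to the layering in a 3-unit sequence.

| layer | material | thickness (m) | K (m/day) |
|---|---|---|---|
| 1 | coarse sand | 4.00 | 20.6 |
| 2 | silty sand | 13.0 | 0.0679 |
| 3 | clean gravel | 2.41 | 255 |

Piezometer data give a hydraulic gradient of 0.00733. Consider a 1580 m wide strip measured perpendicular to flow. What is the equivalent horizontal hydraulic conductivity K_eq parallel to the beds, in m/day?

36.0

Flow is parallel to layering, so each bed carries its own Darcy discharge and the transmissivities add.
Σ(K_i·b_i) = 20.6×4.00 + 0.0679×13.0 + 255×2.41 = 697.8 m²/day.
Total thickness b = 19.41 m, so K_eq = Σ(K_i·b_i)/b = 35.95 m/day.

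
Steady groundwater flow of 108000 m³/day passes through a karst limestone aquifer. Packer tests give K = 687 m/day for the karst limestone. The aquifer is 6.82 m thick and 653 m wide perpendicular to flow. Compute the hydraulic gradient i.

Cross-sectional area A = 653 × 6.82 = 4453 m².
From Q = K·A·i, i = Q / (K·A) = 108000 / (687.0 × 4453) = 0.03530.

0.0353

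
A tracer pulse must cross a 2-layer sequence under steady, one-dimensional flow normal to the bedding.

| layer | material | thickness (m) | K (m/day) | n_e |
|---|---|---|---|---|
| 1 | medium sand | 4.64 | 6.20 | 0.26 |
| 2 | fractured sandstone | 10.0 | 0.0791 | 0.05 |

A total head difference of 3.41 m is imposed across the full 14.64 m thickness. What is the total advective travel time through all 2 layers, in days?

63.6

With flow normal to the layers, continuity requires the same specific discharge q through every layer.
Σ(b_i/K_i) = 4.64/6.20 + 10.0/0.0791 = 127.2 d.
q = Δh / Σ(b_i/K_i) = 3.41 / 127.2 = 0.02681 m/day.
In each layer the seepage velocity is v_i = q/n_i, so the layer transit time is t_i = b_i·n_i / q:
  layer 1 (medium sand): t_1 = 4.64 × 0.26 / 0.02681 = 44.99 d
  layer 2 (fractured sandstone): t_2 = 10.0 × 0.05 / 0.02681 = 18.65 d
Total t = Σ t_i = 63.64 days.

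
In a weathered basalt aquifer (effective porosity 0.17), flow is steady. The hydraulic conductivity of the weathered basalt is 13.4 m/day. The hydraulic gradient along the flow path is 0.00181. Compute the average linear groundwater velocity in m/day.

Hydraulic gradient i = 0.00181.
Darcy flux q = K · i = 13.40 × 0.001810 = 0.02425 m/day.
Seepage velocity v = q / n_e = 0.02425 / 0.17 = 0.1427 m/day.

0.143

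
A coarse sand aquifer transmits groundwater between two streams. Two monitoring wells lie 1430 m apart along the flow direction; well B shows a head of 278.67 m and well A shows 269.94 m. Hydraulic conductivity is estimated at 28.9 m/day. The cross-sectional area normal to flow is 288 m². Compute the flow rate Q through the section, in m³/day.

Hydraulic gradient i = (278.67 − 269.94) / 1430 = 8.73 / 1430 = 0.006105.
Darcy's law: Q = K · A · i = 28.90 × 288.0 × 0.006105 = 50.81 m³/day.

50.8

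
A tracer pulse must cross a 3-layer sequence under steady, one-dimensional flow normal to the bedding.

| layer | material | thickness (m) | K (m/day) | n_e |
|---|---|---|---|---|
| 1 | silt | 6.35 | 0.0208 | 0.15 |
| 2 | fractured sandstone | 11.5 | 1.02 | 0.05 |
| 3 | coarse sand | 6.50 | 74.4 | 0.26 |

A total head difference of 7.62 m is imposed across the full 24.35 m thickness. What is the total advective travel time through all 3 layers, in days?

134

With flow normal to the layers, continuity requires the same specific discharge q through every layer.
Σ(b_i/K_i) = 6.35/0.0208 + 11.5/1.02 + 6.50/74.4 = 316.7 d.
q = Δh / Σ(b_i/K_i) = 7.62 / 316.7 = 0.02406 m/day.
In each layer the seepage velocity is v_i = q/n_i, so the layer transit time is t_i = b_i·n_i / q:
  layer 1 (silt): t_1 = 6.35 × 0.15 / 0.02406 = 39.58 d
  layer 2 (fractured sandstone): t_2 = 11.5 × 0.05 / 0.02406 = 23.89 d
  layer 3 (coarse sand): t_3 = 6.50 × 0.26 / 0.02406 = 70.23 d
Total t = Σ t_i = 133.7 days.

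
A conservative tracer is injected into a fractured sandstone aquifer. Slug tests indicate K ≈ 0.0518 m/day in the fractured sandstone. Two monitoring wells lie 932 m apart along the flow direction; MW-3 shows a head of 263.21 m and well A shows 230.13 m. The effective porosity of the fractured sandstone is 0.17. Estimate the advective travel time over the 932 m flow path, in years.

236

Hydraulic gradient i = (263.21 − 230.13) / 932 = 33.08 / 932 = 0.03549.
Darcy flux q = K · i = 0.05180 × 0.03549 = 0.001839 m/day.
Seepage velocity v = q / n_e = 0.001839 / 0.17 = 0.01082 m/day.
Travel time t = L / v = 932 / 0.01082 = 86176 days = 235.9 years.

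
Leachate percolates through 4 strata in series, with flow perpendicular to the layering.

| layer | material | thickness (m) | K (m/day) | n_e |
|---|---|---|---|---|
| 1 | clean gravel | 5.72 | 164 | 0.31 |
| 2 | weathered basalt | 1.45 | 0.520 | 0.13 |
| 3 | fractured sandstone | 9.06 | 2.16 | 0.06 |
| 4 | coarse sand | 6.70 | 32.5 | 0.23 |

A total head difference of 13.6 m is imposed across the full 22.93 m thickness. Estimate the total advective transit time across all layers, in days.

With flow normal to the layers, continuity requires the same specific discharge q through every layer.
Σ(b_i/K_i) = 5.72/164 + 1.45/0.520 + 9.06/2.16 + 6.70/32.5 = 7.224 d.
q = Δh / Σ(b_i/K_i) = 13.6 / 7.224 = 1.883 m/day.
In each layer the seepage velocity is v_i = q/n_i, so the layer transit time is t_i = b_i·n_i / q:
  layer 1 (clean gravel): t_1 = 5.72 × 0.31 / 1.883 = 0.9419 d
  layer 2 (weathered basalt): t_2 = 1.45 × 0.13 / 1.883 = 0.1001 d
  layer 3 (fractured sandstone): t_3 = 9.06 × 0.06 / 1.883 = 0.2887 d
  layer 4 (coarse sand): t_4 = 6.70 × 0.23 / 1.883 = 0.8185 d
Total t = Σ t_i = 2.149 days.

2.15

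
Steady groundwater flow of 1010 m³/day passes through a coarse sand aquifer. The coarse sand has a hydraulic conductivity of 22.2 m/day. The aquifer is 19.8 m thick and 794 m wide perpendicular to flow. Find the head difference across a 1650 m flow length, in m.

Cross-sectional area A = 794 × 19.8 = 15721 m².
From Q = K·A·i, i = Q / (K·A) = 1010 / (22.20 × 15721) = 0.002894.
Head loss Δh = i · L = 0.002894 × 1650 = 4.775 m.

4.77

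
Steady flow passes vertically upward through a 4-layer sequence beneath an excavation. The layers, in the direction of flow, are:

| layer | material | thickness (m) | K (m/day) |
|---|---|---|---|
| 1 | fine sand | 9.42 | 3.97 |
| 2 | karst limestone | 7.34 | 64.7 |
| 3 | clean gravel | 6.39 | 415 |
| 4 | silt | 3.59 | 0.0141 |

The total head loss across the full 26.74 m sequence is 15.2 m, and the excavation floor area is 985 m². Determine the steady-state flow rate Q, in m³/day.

58.2

Flow is perpendicular to layering, so the layers act in series and the equivalent K is the thickness-weighted harmonic mean.
Total thickness L = 9.42 + 7.34 + 6.39 + 3.59 = 26.74 m.
Σ(b_i/K_i) = 9.42/3.97 + 7.34/64.7 + 6.39/415 + 3.59/0.0141 = 257.1 d.
K_eq = L / Σ(b_i/K_i) = 26.74 / 257.1 = 0.1040 m/day.
Q = K_eq · A · (Δh/L) = 0.1040 × 985 × (15.2/26.74) = 58.23 m³/day.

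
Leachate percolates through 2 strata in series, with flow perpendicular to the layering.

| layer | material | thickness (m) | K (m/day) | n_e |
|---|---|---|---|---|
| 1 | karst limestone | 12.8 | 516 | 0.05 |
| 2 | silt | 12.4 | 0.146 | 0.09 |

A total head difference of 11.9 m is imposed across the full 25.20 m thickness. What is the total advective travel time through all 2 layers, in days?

With flow normal to the layers, continuity requires the same specific discharge q through every layer.
Σ(b_i/K_i) = 12.8/516 + 12.4/0.146 = 84.96 d.
q = Δh / Σ(b_i/K_i) = 11.9 / 84.96 = 0.1401 m/day.
In each layer the seepage velocity is v_i = q/n_i, so the layer transit time is t_i = b_i·n_i / q:
  layer 1 (karst limestone): t_1 = 12.8 × 0.05 / 0.1401 = 4.569 d
  layer 2 (silt): t_2 = 12.4 × 0.09 / 0.1401 = 7.967 d
Total t = Σ t_i = 12.54 days.

12.5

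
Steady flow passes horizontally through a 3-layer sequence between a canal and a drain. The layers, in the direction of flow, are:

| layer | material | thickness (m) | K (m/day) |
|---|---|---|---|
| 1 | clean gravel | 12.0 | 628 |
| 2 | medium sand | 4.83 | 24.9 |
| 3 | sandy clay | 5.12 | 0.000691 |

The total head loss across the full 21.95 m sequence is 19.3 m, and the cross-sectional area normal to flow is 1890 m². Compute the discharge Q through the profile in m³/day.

Flow is perpendicular to layering, so the layers act in series and the equivalent K is the thickness-weighted harmonic mean.
Total thickness L = 12.0 + 4.83 + 5.12 = 21.95 m.
Σ(b_i/K_i) = 12.0/628 + 4.83/24.9 + 5.12/0.000691 = 7410 d.
K_eq = L / Σ(b_i/K_i) = 21.95 / 7410 = 0.002962 m/day.
Q = K_eq · A · (Δh/L) = 0.002962 × 1890 × (19.3/21.95) = 4.923 m³/day.

4.92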